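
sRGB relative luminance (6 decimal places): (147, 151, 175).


Linearize each channel (sRGB transfer function): c = v/255; c_lin = c/12.92 if c ≤ 0.04045, else ((c+0.055)/1.055)^2.4
  R: 147/255 ≈ 0.576471 > 0.04045 → ((0.576471+0.055)/1.055)^2.4 ≈ 0.291771
  G: 151/255 ≈ 0.592157 > 0.04045 → ((0.592157+0.055)/1.055)^2.4 ≈ 0.309469
  B: 175/255 ≈ 0.686275 > 0.04045 → ((0.686275+0.055)/1.055)^2.4 ≈ 0.428690
R_lin = 0.291771, G_lin = 0.309469, B_lin = 0.428690
L = 0.2126×R + 0.7152×G + 0.0722×B
L = 0.2126×0.291771 + 0.7152×0.309469 + 0.0722×0.428690
L ≈ 0.314314


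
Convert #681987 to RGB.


68 → 104 (R)
19 → 25 (G)
87 → 135 (B)
= RGB(104, 25, 135)


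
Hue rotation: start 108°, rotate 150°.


New hue = (H + rotation) mod 360
New hue = (108 + 150) mod 360
= 258 mod 360
= 258°


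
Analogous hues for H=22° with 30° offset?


Base hue: 22°
Left analog: (22 - 30) mod 360 = 352°
Right analog: (22 + 30) mod 360 = 52°
Analogous hues = 352° and 52°


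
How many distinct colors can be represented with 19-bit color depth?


Colors = 2^bits = 2^19
= 524,288 colors


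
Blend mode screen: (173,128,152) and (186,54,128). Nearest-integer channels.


Screen: C = 255 - (255-A)×(255-B)/255, rounded to nearest integer
R: 255 - (255-173)×(255-186)/255 = 255 - 5658/255 ≈ 255 - 22.188 = 232.812 → 233
G: 255 - (255-128)×(255-54)/255 = 255 - 25527/255 ≈ 255 - 100.106 = 154.894 → 155
B: 255 - (255-152)×(255-128)/255 = 255 - 13081/255 ≈ 255 - 51.298 = 203.702 → 204
= RGB(233, 155, 204)


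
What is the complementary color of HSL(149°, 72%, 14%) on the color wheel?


Complement = opposite side of color wheel = hue + 180°
H' = (149 + 180) mod 360 = 329°
S and L unchanged.
= HSL(329°, 72%, 14%)


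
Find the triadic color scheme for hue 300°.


Triadic: equally spaced at 120° intervals
H1 = 300°
H2 = (300 + 120) mod 360 = 60°
H3 = (300 + 240) mod 360 = 180°
Triadic = 300°, 60°, 180°


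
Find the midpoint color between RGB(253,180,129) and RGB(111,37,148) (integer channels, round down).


Midpoint: each channel = ⌊(C₁+C₂)/2⌋
R: ⌊(253+111)/2⌋ = 182
G: ⌊(180+37)/2⌋ = 108
B: ⌊(129+148)/2⌋ = 138
= RGB(182, 108, 138)


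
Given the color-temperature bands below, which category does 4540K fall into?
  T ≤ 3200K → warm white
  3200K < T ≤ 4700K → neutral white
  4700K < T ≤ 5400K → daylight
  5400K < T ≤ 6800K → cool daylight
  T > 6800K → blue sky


Temperature: 4540K
3200K < 4540K ≤ 4700K → neutral white
Classification: neutral white


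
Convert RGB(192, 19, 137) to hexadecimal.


R = 192 → C0 (hex)
G = 19 → 13 (hex)
B = 137 → 89 (hex)
Hex = #C01389


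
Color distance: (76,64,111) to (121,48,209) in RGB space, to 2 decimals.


d = √[(R₁-R₂)² + (G₁-G₂)² + (B₁-B₂)²]
d = √[(76-121)² + (64-48)² + (111-209)²]
d = √[2025 + 256 + 9604]
d = √11885
d ≈ 109.02


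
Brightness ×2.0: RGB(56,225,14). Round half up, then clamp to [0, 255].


Multiply each channel by 2.0, round half up, clamp to [0, 255]
R: 56×2.0 = 112
G: 225×2.0 = 450 → clamp → 255
B: 14×2.0 = 28
= RGB(112, 255, 28)


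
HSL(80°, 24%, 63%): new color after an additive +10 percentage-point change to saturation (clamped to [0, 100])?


Original S = 24%
Adjustment = +10 percentage points
New S = 24 + (10) = 34
Clamp to [0, 100] → 34
= HSL(80°, 34%, 63%)


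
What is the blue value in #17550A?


Color: #17550A
R = 17 = 23
G = 55 = 85
B = 0A = 10
Blue = 10


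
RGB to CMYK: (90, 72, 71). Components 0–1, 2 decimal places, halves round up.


R'=90/255≈0.3529, G'=72/255≈0.2824, B'=71/255≈0.2784
K = 1 - max(R',G',B') = 1 - 90/255 = 165/255 = 0.64705… → 0.65
(1-R'-K)/(1-K) simplifies to (max-R)/max with max = 90:
C = (90-90)/90 = 0/90 = 0 → 0.00
M = (90-72)/90 = 18/90 = 0.2 → 0.20
Y = (90-71)/90 = 19/90 = 0.21111… → 0.21
= CMYK(0.00, 0.20, 0.21, 0.65)


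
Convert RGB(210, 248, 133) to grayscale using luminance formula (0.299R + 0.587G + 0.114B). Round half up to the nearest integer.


Gray = 0.299×R + 0.587×G + 0.114×B
Gray = 0.299×210 + 0.587×248 + 0.114×133
Gray = 62.790 + 145.576 + 15.162
Gray = 223.528 → round half up → 224
Gray = 224


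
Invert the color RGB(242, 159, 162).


Invert: (255-R, 255-G, 255-B)
R: 255-242 = 13
G: 255-159 = 96
B: 255-162 = 93
= RGB(13, 96, 93)


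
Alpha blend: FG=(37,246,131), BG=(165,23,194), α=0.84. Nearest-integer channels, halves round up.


C = α×F + (1-α)×B, with 1-α = 0.16
R: 0.84×37 + 0.16×165 = 31.08 + 26.40 = 57.48 → 57
G: 0.84×246 + 0.16×23 = 206.64 + 3.68 = 210.32 → 210
B: 0.84×131 + 0.16×194 = 110.04 + 31.04 = 141.08 → 141
= RGB(57, 210, 141)


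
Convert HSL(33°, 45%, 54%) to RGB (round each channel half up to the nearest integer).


H=33°, S=0.45, L=0.54
C = (1-|2L-1|)×S = (1-|0.08|)×0.45 = 0.414
H' = H/60 = 33/60 ≈ 0.5500; X = C×(1-|H' mod 2 - 1|) = 0.2277
m = L - C/2 = 0.54 - 0.207 = 0.333
Sector ⌊H'⌋ = 0 → (R',G',B') = (0.414, 0.2277, 0.0)
RGB = ((R'+m)×255, (G'+m)×255, (B'+m)×255) = (190.485, 142.9785, 84.915)
Round half up → RGB(190, 143, 85)


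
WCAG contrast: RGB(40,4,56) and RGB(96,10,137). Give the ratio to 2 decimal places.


Linearize each sRGB channel c=v/255: c/12.92 if c ≤ 0.04045 else ((c+0.055)/1.055)^2.4
L = 0.2126×R_lin + 0.7152×G_lin + 0.0722×B_lin
Color 1 (40,4,56):
  R=40: 40/255≈0.1569 > 0.04045 → ((0.1569+0.055)/1.055)^2.4 ≈ 0.02122
  G=4: 4/255≈0.0157 ≤ 0.04045 → 0.0157/12.92 ≈ 0.00121
  B=56: 56/255≈0.2196 > 0.04045 → ((0.2196+0.055)/1.055)^2.4 ≈ 0.03955
  L1 = 0.2126×0.02122 + 0.7152×0.00121 + 0.0722×0.03955 ≈ 0.00823
Color 2 (96,10,137):
  R=96: 96/255≈0.3765 > 0.04045 → ((0.3765+0.055)/1.055)^2.4 ≈ 0.11697
  G=10: 10/255≈0.0392 ≤ 0.04045 → 0.0392/12.92 ≈ 0.00304
  B=137: 137/255≈0.5373 > 0.04045 → ((0.5373+0.055)/1.055)^2.4 ≈ 0.25016
  L2 = 0.2126×0.11697 + 0.7152×0.00304 + 0.0722×0.25016 ≈ 0.04510
Lighter = 0.04510, Darker = 0.00823
Ratio = (L_lighter + 0.05) / (L_darker + 0.05)
Ratio = (0.04510 + 0.05) / (0.00823 + 0.05) = 0.09510 / 0.05823 ≈ 1.6330
Ratio ≈ 1.63:1


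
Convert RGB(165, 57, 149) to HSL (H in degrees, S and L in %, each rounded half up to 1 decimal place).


Normalize: R'=165/255≈0.6471, G'=57/255≈0.2235, B'=149/255≈0.5843
Max=165/255, Min=57/255, Δ=Max-Min=108/255
L = (Max+Min)/2 = (165+57)/510 = 222/510 = 0.43529… → L = 43.5%
L ≤ 0.5 → S = Δ/(Max+Min) = 108/(165+57) = 108/222 = 0.48648… → S = 48.6%
(the 1/255 factors cancel in S and H, so raw channel differences can be used)
Max is R' → H = 60 × (((G-B)/Δ) mod 6) = 60 × (((57-149)/108) mod 6)
  (-92)/108 = -0.8518…; negative, so add 6 → 5.1481…
  H = 60 × 5.1481… = 308.888…° → H = 308.9°
= HSL(308.9°, 48.6%, 43.5%)


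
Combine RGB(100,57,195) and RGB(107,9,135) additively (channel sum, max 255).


Additive: each channel = min(255, C₁+C₂)
R: 100+107 = 207 → 207
G: 57+9 = 66 → 66
B: 195+135 = 330 → 255
= RGB(207, 66, 255)


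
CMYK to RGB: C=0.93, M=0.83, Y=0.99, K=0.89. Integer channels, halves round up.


R = 255 × (1-C) × (1-K) = 255 × 0.07 × 0.11 = 1.9635 → 2
G = 255 × (1-M) × (1-K) = 255 × 0.17 × 0.11 = 4.7685 → 5
B = 255 × (1-Y) × (1-K) = 255 × 0.01 × 0.11 = 0.2805 → 0
= RGB(2, 5, 0)


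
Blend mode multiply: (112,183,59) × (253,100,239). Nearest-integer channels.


Multiply: C = A×B/255, rounded to nearest integer
R: 112×253/255 = 28336/255 ≈ 111.122 → 111
G: 183×100/255 = 18300/255 ≈ 71.765 → 72
B: 59×239/255 = 14101/255 ≈ 55.298 → 55
= RGB(111, 72, 55)


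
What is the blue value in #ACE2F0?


Color: #ACE2F0
R = AC = 172
G = E2 = 226
B = F0 = 240
Blue = 240


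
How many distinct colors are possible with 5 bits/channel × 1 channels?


Total bits = 5 bits/channel × 1 channels = 5 bits
Distinct colors = 2^5
= 32 colors


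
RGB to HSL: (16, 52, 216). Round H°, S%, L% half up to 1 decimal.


Normalize: R'=16/255≈0.0627, G'=52/255≈0.2039, B'=216/255≈0.8471
Max=216/255, Min=16/255, Δ=Max-Min=200/255
L = (Max+Min)/2 = (216+16)/510 = 232/510 = 0.45490… → L = 45.5%
L ≤ 0.5 → S = Δ/(Max+Min) = 200/(216+16) = 200/232 = 0.86206… → S = 86.2%
(the 1/255 factors cancel in S and H, so raw channel differences can be used)
Max is B' → H = 60 × ((R-G)/Δ + 4) = 60 × ((16-52)/200 + 4)
  -36/200 + 4 = -0.18 + 4 = 3.82
  H = 60 × 3.82 = 229.2° → H = 229.2°
= HSL(229.2°, 86.2%, 45.5%)


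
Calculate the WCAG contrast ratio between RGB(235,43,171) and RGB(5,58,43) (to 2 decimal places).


Linearize each sRGB channel c=v/255: c/12.92 if c ≤ 0.04045 else ((c+0.055)/1.055)^2.4
L = 0.2126×R_lin + 0.7152×G_lin + 0.0722×B_lin
Color 1 (235,43,171):
  R=235: 235/255≈0.9216 > 0.04045 → ((0.9216+0.055)/1.055)^2.4 ≈ 0.83077
  G=43: 43/255≈0.1686 > 0.04045 → ((0.1686+0.055)/1.055)^2.4 ≈ 0.02416
  B=171: 171/255≈0.6706 > 0.04045 → ((0.6706+0.055)/1.055)^2.4 ≈ 0.40724
  L1 = 0.2126×0.83077 + 0.7152×0.02416 + 0.0722×0.40724 ≈ 0.22330
Color 2 (5,58,43):
  R=5: 5/255≈0.0196 ≤ 0.04045 → 0.0196/12.92 ≈ 0.00152
  G=58: 58/255≈0.2275 > 0.04045 → ((0.2275+0.055)/1.055)^2.4 ≈ 0.04231
  B=43: 43/255≈0.1686 > 0.04045 → ((0.1686+0.055)/1.055)^2.4 ≈ 0.02416
  L2 = 0.2126×0.00152 + 0.7152×0.04231 + 0.0722×0.02416 ≈ 0.03233
Lighter = 0.22330, Darker = 0.03233
Ratio = (L_lighter + 0.05) / (L_darker + 0.05)
Ratio = (0.22330 + 0.05) / (0.03233 + 0.05) = 0.27330 / 0.08233 ≈ 3.3197
Ratio ≈ 3.32:1


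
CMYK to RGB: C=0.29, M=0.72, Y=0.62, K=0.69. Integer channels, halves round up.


R = 255 × (1-C) × (1-K) = 255 × 0.71 × 0.31 = 56.1255 → 56
G = 255 × (1-M) × (1-K) = 255 × 0.28 × 0.31 = 22.134 → 22
B = 255 × (1-Y) × (1-K) = 255 × 0.38 × 0.31 = 30.039 → 30
= RGB(56, 22, 30)


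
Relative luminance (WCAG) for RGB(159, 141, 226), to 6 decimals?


Linearize each channel (sRGB transfer function): c = v/255; c_lin = c/12.92 if c ≤ 0.04045, else ((c+0.055)/1.055)^2.4
  R: 159/255 ≈ 0.623529 > 0.04045 → ((0.623529+0.055)/1.055)^2.4 ≈ 0.346704
  G: 141/255 ≈ 0.552941 > 0.04045 → ((0.552941+0.055)/1.055)^2.4 ≈ 0.266356
  B: 226/255 ≈ 0.886275 > 0.04045 → ((0.886275+0.055)/1.055)^2.4 ≈ 0.760525
R_lin = 0.346704, G_lin = 0.266356, B_lin = 0.760525
L = 0.2126×R + 0.7152×G + 0.0722×B
L = 0.2126×0.346704 + 0.7152×0.266356 + 0.0722×0.760525
L ≈ 0.319117


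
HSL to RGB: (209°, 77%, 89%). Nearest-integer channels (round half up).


H=209°, S=0.77, L=0.89
C = (1-|2L-1|)×S = (1-|0.78|)×0.77 = 0.1694
H' = H/60 = 209/60 ≈ 3.4833; X = C×(1-|H' mod 2 - 1|) ≈ 0.0875
m = L - C/2 = 0.89 - 0.0847 = 0.8053
Sector ⌊H'⌋ = 3 → (R',G',B') = (0.0, ≈0.0875, 0.1694)
RGB = ((R'+m)×255, (G'+m)×255, (B'+m)×255) = (205.3515, 227.66995, 248.5485)
Round half up → RGB(205, 228, 249)


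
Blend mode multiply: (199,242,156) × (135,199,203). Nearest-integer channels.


Multiply: C = A×B/255, rounded to nearest integer
R: 199×135/255 = 26865/255 ≈ 105.353 → 105
G: 242×199/255 = 48158/255 ≈ 188.855 → 189
B: 156×203/255 = 31668/255 ≈ 124.188 → 124
= RGB(105, 189, 124)


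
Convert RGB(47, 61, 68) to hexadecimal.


R = 47 → 2F (hex)
G = 61 → 3D (hex)
B = 68 → 44 (hex)
Hex = #2F3D44


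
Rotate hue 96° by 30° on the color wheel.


New hue = (H + rotation) mod 360
New hue = (96 + 30) mod 360
= 126 mod 360
= 126°


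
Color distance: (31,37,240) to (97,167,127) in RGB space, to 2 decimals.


d = √[(R₁-R₂)² + (G₁-G₂)² + (B₁-B₂)²]
d = √[(31-97)² + (37-167)² + (240-127)²]
d = √[4356 + 16900 + 12769]
d = √34025
d ≈ 184.46


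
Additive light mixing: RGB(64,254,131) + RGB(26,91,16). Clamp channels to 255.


Additive: each channel = min(255, C₁+C₂)
R: 64+26 = 90 → 90
G: 254+91 = 345 → 255
B: 131+16 = 147 → 147
= RGB(90, 255, 147)


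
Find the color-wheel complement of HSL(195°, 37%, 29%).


Complement = opposite side of color wheel = hue + 180°
H' = (195 + 180) mod 360 = 15°
S and L unchanged.
= HSL(15°, 37%, 29%)


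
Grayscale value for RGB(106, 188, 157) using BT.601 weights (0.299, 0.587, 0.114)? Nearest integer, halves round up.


Gray = 0.299×R + 0.587×G + 0.114×B
Gray = 0.299×106 + 0.587×188 + 0.114×157
Gray = 31.694 + 110.356 + 17.898
Gray = 159.948 → round half up → 160
Gray = 160


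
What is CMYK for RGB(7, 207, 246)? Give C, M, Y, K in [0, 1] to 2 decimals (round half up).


R'=7/255≈0.0275, G'=207/255≈0.8118, B'=246/255≈0.9647
K = 1 - max(R',G',B') = 1 - 246/255 = 9/255 = 0.03529… → 0.04
(1-R'-K)/(1-K) simplifies to (max-R)/max with max = 246:
C = (246-7)/246 = 239/246 = 0.97154… → 0.97
M = (246-207)/246 = 39/246 = 0.15853… → 0.16
Y = (246-246)/246 = 0/246 = 0 → 0.00
= CMYK(0.97, 0.16, 0.00, 0.04)


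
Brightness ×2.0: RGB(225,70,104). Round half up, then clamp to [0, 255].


Multiply each channel by 2.0, round half up, clamp to [0, 255]
R: 225×2.0 = 450 → clamp → 255
G: 70×2.0 = 140
B: 104×2.0 = 208
= RGB(255, 140, 208)


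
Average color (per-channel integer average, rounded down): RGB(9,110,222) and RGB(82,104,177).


Midpoint: each channel = ⌊(C₁+C₂)/2⌋
R: ⌊(9+82)/2⌋ = 45
G: ⌊(110+104)/2⌋ = 107
B: ⌊(222+177)/2⌋ = 199
= RGB(45, 107, 199)


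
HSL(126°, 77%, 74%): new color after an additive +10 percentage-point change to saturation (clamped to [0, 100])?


Original S = 77%
Adjustment = +10 percentage points
New S = 77 + (10) = 87
Clamp to [0, 100] → 87
= HSL(126°, 87%, 74%)


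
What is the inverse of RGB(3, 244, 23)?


Invert: (255-R, 255-G, 255-B)
R: 255-3 = 252
G: 255-244 = 11
B: 255-23 = 232
= RGB(252, 11, 232)


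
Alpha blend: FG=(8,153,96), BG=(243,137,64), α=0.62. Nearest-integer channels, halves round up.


C = α×F + (1-α)×B, with 1-α = 0.38
R: 0.62×8 + 0.38×243 = 4.96 + 92.34 = 97.30 → 97
G: 0.62×153 + 0.38×137 = 94.86 + 52.06 = 146.92 → 147
B: 0.62×96 + 0.38×64 = 59.52 + 24.32 = 83.84 → 84
= RGB(97, 147, 84)


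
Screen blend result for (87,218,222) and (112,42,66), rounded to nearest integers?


Screen: C = 255 - (255-A)×(255-B)/255, rounded to nearest integer
R: 255 - (255-87)×(255-112)/255 = 255 - 24024/255 ≈ 255 - 94.212 = 160.788 → 161
G: 255 - (255-218)×(255-42)/255 = 255 - 7881/255 ≈ 255 - 30.906 = 224.094 → 224
B: 255 - (255-222)×(255-66)/255 = 255 - 6237/255 ≈ 255 - 24.459 = 230.541 → 231
= RGB(161, 224, 231)


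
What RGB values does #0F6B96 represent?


0F → 15 (R)
6B → 107 (G)
96 → 150 (B)
= RGB(15, 107, 150)


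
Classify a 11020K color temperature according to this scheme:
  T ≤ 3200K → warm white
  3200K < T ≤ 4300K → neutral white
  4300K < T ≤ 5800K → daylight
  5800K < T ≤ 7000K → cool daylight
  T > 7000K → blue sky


Temperature: 11020K
11020K > 7000K → blue sky
Classification: blue sky


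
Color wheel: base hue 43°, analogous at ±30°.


Base hue: 43°
Left analog: (43 - 30) mod 360 = 13°
Right analog: (43 + 30) mod 360 = 73°
Analogous hues = 13° and 73°


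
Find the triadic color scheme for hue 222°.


Triadic: equally spaced at 120° intervals
H1 = 222°
H2 = (222 + 120) mod 360 = 342°
H3 = (222 + 240) mod 360 = 102°
Triadic = 222°, 342°, 102°


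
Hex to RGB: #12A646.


12 → 18 (R)
A6 → 166 (G)
46 → 70 (B)
= RGB(18, 166, 70)


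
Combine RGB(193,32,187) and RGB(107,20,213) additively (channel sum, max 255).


Additive: each channel = min(255, C₁+C₂)
R: 193+107 = 300 → 255
G: 32+20 = 52 → 52
B: 187+213 = 400 → 255
= RGB(255, 52, 255)


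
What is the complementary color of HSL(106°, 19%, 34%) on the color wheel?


Complement = opposite side of color wheel = hue + 180°
H' = (106 + 180) mod 360 = 286°
S and L unchanged.
= HSL(286°, 19%, 34%)


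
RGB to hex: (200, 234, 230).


R = 200 → C8 (hex)
G = 234 → EA (hex)
B = 230 → E6 (hex)
Hex = #C8EAE6


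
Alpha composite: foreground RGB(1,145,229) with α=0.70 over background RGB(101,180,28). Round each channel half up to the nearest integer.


C = α×F + (1-α)×B, with 1-α = 0.30
R: 0.70×1 + 0.30×101 = 0.70 + 30.30 = 31.00 → 31
G: 0.70×145 + 0.30×180 = 101.50 + 54.00 = 155.50 → 156
B: 0.70×229 + 0.30×28 = 160.30 + 8.40 = 168.70 → 169
= RGB(31, 156, 169)


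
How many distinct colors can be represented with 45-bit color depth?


Colors = 2^bits = 2^45
= 35,184,372,088,832 colors


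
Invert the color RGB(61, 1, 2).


Invert: (255-R, 255-G, 255-B)
R: 255-61 = 194
G: 255-1 = 254
B: 255-2 = 253
= RGB(194, 254, 253)


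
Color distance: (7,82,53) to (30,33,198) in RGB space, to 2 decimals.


d = √[(R₁-R₂)² + (G₁-G₂)² + (B₁-B₂)²]
d = √[(7-30)² + (82-33)² + (53-198)²]
d = √[529 + 2401 + 21025]
d = √23955
d ≈ 154.77


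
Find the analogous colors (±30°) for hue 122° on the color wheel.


Base hue: 122°
Left analog: (122 - 30) mod 360 = 92°
Right analog: (122 + 30) mod 360 = 152°
Analogous hues = 92° and 152°


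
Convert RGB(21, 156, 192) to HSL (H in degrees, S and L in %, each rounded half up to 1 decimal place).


Normalize: R'=21/255≈0.0824, G'=156/255≈0.6118, B'=192/255≈0.7529
Max=192/255, Min=21/255, Δ=Max-Min=171/255
L = (Max+Min)/2 = (192+21)/510 = 213/510 = 0.41764… → L = 41.8%
L ≤ 0.5 → S = Δ/(Max+Min) = 171/(192+21) = 171/213 = 0.80281… → S = 80.3%
(the 1/255 factors cancel in S and H, so raw channel differences can be used)
Max is B' → H = 60 × ((R-G)/Δ + 4) = 60 × ((21-156)/171 + 4)
  -135/171 + 4 = -0.7894… + 4 = 3.2105…
  H = 60 × 3.2105… = 192.631…° → H = 192.6°
= HSL(192.6°, 80.3%, 41.8%)


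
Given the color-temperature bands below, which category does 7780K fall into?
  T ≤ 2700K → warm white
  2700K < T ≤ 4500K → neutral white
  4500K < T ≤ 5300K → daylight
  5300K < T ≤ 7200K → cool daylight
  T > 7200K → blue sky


Temperature: 7780K
7780K > 7200K → blue sky
Classification: blue sky


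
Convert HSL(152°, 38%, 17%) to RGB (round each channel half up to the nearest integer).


H=152°, S=0.38, L=0.17
C = (1-|2L-1|)×S = (1-|-0.66|)×0.38 = 0.1292
H' = H/60 = 152/60 ≈ 2.5333; X = C×(1-|H' mod 2 - 1|) ≈ 0.0689
m = L - C/2 = 0.17 - 0.0646 = 0.1054
Sector ⌊H'⌋ = 2 → (R',G',B') = (0.0, 0.1292, ≈0.0689)
RGB = ((R'+m)×255, (G'+m)×255, (B'+m)×255) = (26.877, 59.823, 44.4482)
Round half up → RGB(27, 60, 44)


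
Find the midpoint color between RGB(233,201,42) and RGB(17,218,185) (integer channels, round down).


Midpoint: each channel = ⌊(C₁+C₂)/2⌋
R: ⌊(233+17)/2⌋ = 125
G: ⌊(201+218)/2⌋ = 209
B: ⌊(42+185)/2⌋ = 113
= RGB(125, 209, 113)


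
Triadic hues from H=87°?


Triadic: equally spaced at 120° intervals
H1 = 87°
H2 = (87 + 120) mod 360 = 207°
H3 = (87 + 240) mod 360 = 327°
Triadic = 87°, 207°, 327°


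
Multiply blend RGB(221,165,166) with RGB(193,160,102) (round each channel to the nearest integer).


Multiply: C = A×B/255, rounded to nearest integer
R: 221×193/255 = 42653/255 ≈ 167.267 → 167
G: 165×160/255 = 26400/255 ≈ 103.529 → 104
B: 166×102/255 = 16932/255 ≈ 66.400 → 66
= RGB(167, 104, 66)


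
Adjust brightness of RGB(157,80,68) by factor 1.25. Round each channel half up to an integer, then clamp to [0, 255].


Multiply each channel by 1.25, round half up, clamp to [0, 255]
R: 157×1.25 = 196.25 → round → 196
G: 80×1.25 = 100
B: 68×1.25 = 85
= RGB(196, 100, 85)


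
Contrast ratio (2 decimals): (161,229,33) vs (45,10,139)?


Linearize each sRGB channel c=v/255: c/12.92 if c ≤ 0.04045 else ((c+0.055)/1.055)^2.4
L = 0.2126×R_lin + 0.7152×G_lin + 0.0722×B_lin
Color 1 (161,229,33):
  R=161: 161/255≈0.6314 > 0.04045 → ((0.6314+0.055)/1.055)^2.4 ≈ 0.35640
  G=229: 229/255≈0.8980 > 0.04045 → ((0.8980+0.055)/1.055)^2.4 ≈ 0.78354
  B=33: 33/255≈0.1294 > 0.04045 → ((0.1294+0.055)/1.055)^2.4 ≈ 0.01521
  L1 = 0.2126×0.35640 + 0.7152×0.78354 + 0.0722×0.01521 ≈ 0.63725
Color 2 (45,10,139):
  R=45: 45/255≈0.1765 > 0.04045 → ((0.1765+0.055)/1.055)^2.4 ≈ 0.02624
  G=10: 10/255≈0.0392 ≤ 0.04045 → 0.0392/12.92 ≈ 0.00304
  B=139: 139/255≈0.5451 > 0.04045 → ((0.5451+0.055)/1.055)^2.4 ≈ 0.25818
  L2 = 0.2126×0.02624 + 0.7152×0.00304 + 0.0722×0.25818 ≈ 0.02639
Lighter = 0.63725, Darker = 0.02639
Ratio = (L_lighter + 0.05) / (L_darker + 0.05)
Ratio = (0.63725 + 0.05) / (0.02639 + 0.05) = 0.68725 / 0.07639 ≈ 8.9966
Ratio ≈ 9.00:1


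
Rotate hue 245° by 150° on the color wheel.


New hue = (H + rotation) mod 360
New hue = (245 + 150) mod 360
= 395 mod 360
= 35°


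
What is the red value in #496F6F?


Color: #496F6F
R = 49 = 73
G = 6F = 111
B = 6F = 111
Red = 73


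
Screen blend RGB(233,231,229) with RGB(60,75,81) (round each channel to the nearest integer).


Screen: C = 255 - (255-A)×(255-B)/255, rounded to nearest integer
R: 255 - (255-233)×(255-60)/255 = 255 - 4290/255 ≈ 255 - 16.824 = 238.176 → 238
G: 255 - (255-231)×(255-75)/255 = 255 - 4320/255 ≈ 255 - 16.941 = 238.059 → 238
B: 255 - (255-229)×(255-81)/255 = 255 - 4524/255 ≈ 255 - 17.741 = 237.259 → 237
= RGB(238, 238, 237)


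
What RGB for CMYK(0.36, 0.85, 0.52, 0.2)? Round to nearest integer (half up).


R = 255 × (1-C) × (1-K) = 255 × 0.64 × 0.80 = 130.56 → 131
G = 255 × (1-M) × (1-K) = 255 × 0.15 × 0.80 = 30.6 → 31
B = 255 × (1-Y) × (1-K) = 255 × 0.48 × 0.80 = 97.92 → 98
= RGB(131, 31, 98)


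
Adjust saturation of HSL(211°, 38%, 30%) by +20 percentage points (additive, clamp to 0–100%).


Original S = 38%
Adjustment = +20 percentage points
New S = 38 + (20) = 58
Clamp to [0, 100] → 58
= HSL(211°, 58%, 30%)


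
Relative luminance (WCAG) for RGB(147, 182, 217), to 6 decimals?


Linearize each channel (sRGB transfer function): c = v/255; c_lin = c/12.92 if c ≤ 0.04045, else ((c+0.055)/1.055)^2.4
  R: 147/255 ≈ 0.576471 > 0.04045 → ((0.576471+0.055)/1.055)^2.4 ≈ 0.291771
  G: 182/255 ≈ 0.713725 > 0.04045 → ((0.713725+0.055)/1.055)^2.4 ≈ 0.467784
  B: 217/255 ≈ 0.850980 > 0.04045 → ((0.850980+0.055)/1.055)^2.4 ≈ 0.693872
R_lin = 0.291771, G_lin = 0.467784, B_lin = 0.693872
L = 0.2126×R + 0.7152×G + 0.0722×B
L = 0.2126×0.291771 + 0.7152×0.467784 + 0.0722×0.693872
L ≈ 0.446687


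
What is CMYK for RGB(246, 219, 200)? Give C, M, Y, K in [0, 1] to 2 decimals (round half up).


R'=246/255≈0.9647, G'=219/255≈0.8588, B'=200/255≈0.7843
K = 1 - max(R',G',B') = 1 - 246/255 = 9/255 = 0.03529… → 0.04
(1-R'-K)/(1-K) simplifies to (max-R)/max with max = 246:
C = (246-246)/246 = 0/246 = 0 → 0.00
M = (246-219)/246 = 27/246 = 0.10975… → 0.11
Y = (246-200)/246 = 46/246 = 0.18699… → 0.19
= CMYK(0.00, 0.11, 0.19, 0.04)


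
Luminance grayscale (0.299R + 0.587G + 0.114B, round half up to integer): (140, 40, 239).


Gray = 0.299×R + 0.587×G + 0.114×B
Gray = 0.299×140 + 0.587×40 + 0.114×239
Gray = 41.860 + 23.480 + 27.246
Gray = 92.586 → round half up → 93
Gray = 93


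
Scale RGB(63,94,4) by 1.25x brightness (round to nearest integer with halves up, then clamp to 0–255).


Multiply each channel by 1.25, round half up, clamp to [0, 255]
R: 63×1.25 = 78.75 → round → 79
G: 94×1.25 = 117.5 → round → 118
B: 4×1.25 = 5
= RGB(79, 118, 5)


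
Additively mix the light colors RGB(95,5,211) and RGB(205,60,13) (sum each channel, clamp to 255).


Additive: each channel = min(255, C₁+C₂)
R: 95+205 = 300 → 255
G: 5+60 = 65 → 65
B: 211+13 = 224 → 224
= RGB(255, 65, 224)


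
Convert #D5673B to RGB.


D5 → 213 (R)
67 → 103 (G)
3B → 59 (B)
= RGB(213, 103, 59)


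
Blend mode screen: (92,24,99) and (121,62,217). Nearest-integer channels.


Screen: C = 255 - (255-A)×(255-B)/255, rounded to nearest integer
R: 255 - (255-92)×(255-121)/255 = 255 - 21842/255 ≈ 255 - 85.655 = 169.345 → 169
G: 255 - (255-24)×(255-62)/255 = 255 - 44583/255 ≈ 255 - 174.835 = 80.165 → 80
B: 255 - (255-99)×(255-217)/255 = 255 - 5928/255 ≈ 255 - 23.247 = 231.753 → 232
= RGB(169, 80, 232)


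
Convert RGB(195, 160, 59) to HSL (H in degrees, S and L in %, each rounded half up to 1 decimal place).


Normalize: R'=195/255≈0.7647, G'=160/255≈0.6275, B'=59/255≈0.2314
Max=195/255, Min=59/255, Δ=Max-Min=136/255
L = (Max+Min)/2 = (195+59)/510 = 254/510 = 0.49803… → L = 49.8%
L ≤ 0.5 → S = Δ/(Max+Min) = 136/(195+59) = 136/254 = 0.53543… → S = 53.5%
(the 1/255 factors cancel in S and H, so raw channel differences can be used)
Max is R' → H = 60 × (((G-B)/Δ) mod 6) = 60 × (((160-59)/136) mod 6)
  101/136 = 0.7426…
  H = 60 × 0.7426… = 44.558…° → H = 44.6°
= HSL(44.6°, 53.5%, 49.8%)


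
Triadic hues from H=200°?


Triadic: equally spaced at 120° intervals
H1 = 200°
H2 = (200 + 120) mod 360 = 320°
H3 = (200 + 240) mod 360 = 80°
Triadic = 200°, 320°, 80°


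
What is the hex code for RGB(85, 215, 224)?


R = 85 → 55 (hex)
G = 215 → D7 (hex)
B = 224 → E0 (hex)
Hex = #55D7E0


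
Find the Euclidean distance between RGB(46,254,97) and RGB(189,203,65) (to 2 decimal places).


d = √[(R₁-R₂)² + (G₁-G₂)² + (B₁-B₂)²]
d = √[(46-189)² + (254-203)² + (97-65)²]
d = √[20449 + 2601 + 1024]
d = √24074
d ≈ 155.16


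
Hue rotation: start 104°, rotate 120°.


New hue = (H + rotation) mod 360
New hue = (104 + 120) mod 360
= 224 mod 360
= 224°


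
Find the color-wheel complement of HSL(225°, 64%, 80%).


Complement = opposite side of color wheel = hue + 180°
H' = (225 + 180) mod 360 = 45°
S and L unchanged.
= HSL(45°, 64%, 80%)


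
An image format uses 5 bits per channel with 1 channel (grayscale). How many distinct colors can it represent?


Total bits = 5 bits/channel × 1 channels = 5 bits
Distinct colors = 2^5
= 32 colors


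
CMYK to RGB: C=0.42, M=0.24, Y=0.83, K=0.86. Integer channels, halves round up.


R = 255 × (1-C) × (1-K) = 255 × 0.58 × 0.14 = 20.706 → 21
G = 255 × (1-M) × (1-K) = 255 × 0.76 × 0.14 = 27.132 → 27
B = 255 × (1-Y) × (1-K) = 255 × 0.17 × 0.14 = 6.069 → 6
= RGB(21, 27, 6)


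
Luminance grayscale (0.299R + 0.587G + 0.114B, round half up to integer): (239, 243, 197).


Gray = 0.299×R + 0.587×G + 0.114×B
Gray = 0.299×239 + 0.587×243 + 0.114×197
Gray = 71.461 + 142.641 + 22.458
Gray = 236.560 → round half up → 237
Gray = 237


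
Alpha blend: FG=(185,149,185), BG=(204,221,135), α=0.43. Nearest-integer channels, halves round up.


C = α×F + (1-α)×B, with 1-α = 0.57
R: 0.43×185 + 0.57×204 = 79.55 + 116.28 = 195.83 → 196
G: 0.43×149 + 0.57×221 = 64.07 + 125.97 = 190.04 → 190
B: 0.43×185 + 0.57×135 = 79.55 + 76.95 = 156.50 → 157
= RGB(196, 190, 157)


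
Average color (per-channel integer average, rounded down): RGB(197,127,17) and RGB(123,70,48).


Midpoint: each channel = ⌊(C₁+C₂)/2⌋
R: ⌊(197+123)/2⌋ = 160
G: ⌊(127+70)/2⌋ = 98
B: ⌊(17+48)/2⌋ = 32
= RGB(160, 98, 32)


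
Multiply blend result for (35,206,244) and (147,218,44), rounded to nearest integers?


Multiply: C = A×B/255, rounded to nearest integer
R: 35×147/255 = 5145/255 ≈ 20.176 → 20
G: 206×218/255 = 44908/255 ≈ 176.110 → 176
B: 244×44/255 = 10736/255 ≈ 42.102 → 42
= RGB(20, 176, 42)


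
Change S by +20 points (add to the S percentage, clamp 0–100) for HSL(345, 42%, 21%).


Original S = 42%
Adjustment = +20 percentage points
New S = 42 + (20) = 62
Clamp to [0, 100] → 62
= HSL(345°, 62%, 21%)


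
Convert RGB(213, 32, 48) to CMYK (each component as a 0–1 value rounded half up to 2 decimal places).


R'=213/255≈0.8353, G'=32/255≈0.1255, B'=48/255≈0.1882
K = 1 - max(R',G',B') = 1 - 213/255 = 42/255 = 0.16470… → 0.16
(1-R'-K)/(1-K) simplifies to (max-R)/max with max = 213:
C = (213-213)/213 = 0/213 = 0 → 0.00
M = (213-32)/213 = 181/213 = 0.84976… → 0.85
Y = (213-48)/213 = 165/213 = 0.77464… → 0.77
= CMYK(0.00, 0.85, 0.77, 0.16)


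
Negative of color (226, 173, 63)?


Invert: (255-R, 255-G, 255-B)
R: 255-226 = 29
G: 255-173 = 82
B: 255-63 = 192
= RGB(29, 82, 192)


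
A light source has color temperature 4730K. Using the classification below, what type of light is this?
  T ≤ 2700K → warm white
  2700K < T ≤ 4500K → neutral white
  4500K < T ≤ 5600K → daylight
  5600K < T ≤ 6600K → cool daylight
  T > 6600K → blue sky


Temperature: 4730K
4500K < 4730K ≤ 5600K → daylight
Classification: daylight


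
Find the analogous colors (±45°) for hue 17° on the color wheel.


Base hue: 17°
Left analog: (17 - 45) mod 360 = 332°
Right analog: (17 + 45) mod 360 = 62°
Analogous hues = 332° and 62°


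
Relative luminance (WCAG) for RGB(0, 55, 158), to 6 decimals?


Linearize each channel (sRGB transfer function): c = v/255; c_lin = c/12.92 if c ≤ 0.04045, else ((c+0.055)/1.055)^2.4
  R: 0/255 ≈ 0.000000 ≤ 0.04045 → 0.000000/12.92 ≈ 0.000000
  G: 55/255 ≈ 0.215686 > 0.04045 → ((0.215686+0.055)/1.055)^2.4 ≈ 0.038204
  B: 158/255 ≈ 0.619608 > 0.04045 → ((0.619608+0.055)/1.055)^2.4 ≈ 0.341914
R_lin = 0.000000, G_lin = 0.038204, B_lin = 0.341914
L = 0.2126×R + 0.7152×G + 0.0722×B
L = 0.2126×0.000000 + 0.7152×0.038204 + 0.0722×0.341914
L ≈ 0.052010


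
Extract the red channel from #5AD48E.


Color: #5AD48E
R = 5A = 90
G = D4 = 212
B = 8E = 142
Red = 90


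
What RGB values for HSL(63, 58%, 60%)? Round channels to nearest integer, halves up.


H=63°, S=0.58, L=0.60
C = (1-|2L-1|)×S = (1-|0.20|)×0.58 = 0.464
H' = H/60 = 63/60 ≈ 1.0500; X = C×(1-|H' mod 2 - 1|) = 0.4408
m = L - C/2 = 0.60 - 0.232 = 0.368
Sector ⌊H'⌋ = 1 → (R',G',B') = (0.4408, 0.464, 0.0)
RGB = ((R'+m)×255, (G'+m)×255, (B'+m)×255) = (206.244, 212.16, 93.84)
Round half up → RGB(206, 212, 94)


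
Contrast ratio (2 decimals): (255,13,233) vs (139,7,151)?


Linearize each sRGB channel c=v/255: c/12.92 if c ≤ 0.04045 else ((c+0.055)/1.055)^2.4
L = 0.2126×R_lin + 0.7152×G_lin + 0.0722×B_lin
Color 1 (255,13,233):
  R=255: 255/255≈1.0000 > 0.04045 → ((1.0000+0.055)/1.055)^2.4 ≈ 1.00000
  G=13: 13/255≈0.0510 > 0.04045 → ((0.0510+0.055)/1.055)^2.4 ≈ 0.00402
  B=233: 233/255≈0.9137 > 0.04045 → ((0.9137+0.055)/1.055)^2.4 ≈ 0.81485
  L1 = 0.2126×1.00000 + 0.7152×0.00402 + 0.0722×0.81485 ≈ 0.27431
Color 2 (139,7,151):
  R=139: 139/255≈0.5451 > 0.04045 → ((0.5451+0.055)/1.055)^2.4 ≈ 0.25818
  G=7: 7/255≈0.0275 ≤ 0.04045 → 0.0275/12.92 ≈ 0.00212
  B=151: 151/255≈0.5922 > 0.04045 → ((0.5922+0.055)/1.055)^2.4 ≈ 0.30947
  L2 = 0.2126×0.25818 + 0.7152×0.00212 + 0.0722×0.30947 ≈ 0.07875
Lighter = 0.27431, Darker = 0.07875
Ratio = (L_lighter + 0.05) / (L_darker + 0.05)
Ratio = (0.27431 + 0.05) / (0.07875 + 0.05) = 0.32431 / 0.12875 ≈ 2.5189
Ratio ≈ 2.52:1


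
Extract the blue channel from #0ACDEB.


Color: #0ACDEB
R = 0A = 10
G = CD = 205
B = EB = 235
Blue = 235


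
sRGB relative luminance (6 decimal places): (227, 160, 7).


Linearize each channel (sRGB transfer function): c = v/255; c_lin = c/12.92 if c ≤ 0.04045, else ((c+0.055)/1.055)^2.4
  R: 227/255 ≈ 0.890196 > 0.04045 → ((0.890196+0.055)/1.055)^2.4 ≈ 0.768151
  G: 160/255 ≈ 0.627451 > 0.04045 → ((0.627451+0.055)/1.055)^2.4 ≈ 0.351533
  B: 7/255 ≈ 0.027451 ≤ 0.04045 → 0.027451/12.92 ≈ 0.002125
R_lin = 0.768151, G_lin = 0.351533, B_lin = 0.002125
L = 0.2126×R + 0.7152×G + 0.0722×B
L = 0.2126×0.768151 + 0.7152×0.351533 + 0.0722×0.002125
L ≈ 0.414878


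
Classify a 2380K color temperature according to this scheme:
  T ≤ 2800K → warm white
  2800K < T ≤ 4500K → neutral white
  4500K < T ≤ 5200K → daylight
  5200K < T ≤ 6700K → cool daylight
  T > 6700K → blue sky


Temperature: 2380K
2380K ≤ 2800K → warm white
Classification: warm white


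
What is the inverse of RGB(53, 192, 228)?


Invert: (255-R, 255-G, 255-B)
R: 255-53 = 202
G: 255-192 = 63
B: 255-228 = 27
= RGB(202, 63, 27)


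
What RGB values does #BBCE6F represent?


BB → 187 (R)
CE → 206 (G)
6F → 111 (B)
= RGB(187, 206, 111)


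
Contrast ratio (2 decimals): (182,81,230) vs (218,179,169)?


Linearize each sRGB channel c=v/255: c/12.92 if c ≤ 0.04045 else ((c+0.055)/1.055)^2.4
L = 0.2126×R_lin + 0.7152×G_lin + 0.0722×B_lin
Color 1 (182,81,230):
  R=182: 182/255≈0.7137 > 0.04045 → ((0.7137+0.055)/1.055)^2.4 ≈ 0.46778
  G=81: 81/255≈0.3176 > 0.04045 → ((0.3176+0.055)/1.055)^2.4 ≈ 0.08228
  B=230: 230/255≈0.9020 > 0.04045 → ((0.9020+0.055)/1.055)^2.4 ≈ 0.79130
  L1 = 0.2126×0.46778 + 0.7152×0.08228 + 0.0722×0.79130 ≈ 0.21543
Color 2 (218,179,169):
  R=218: 218/255≈0.8549 > 0.04045 → ((0.8549+0.055)/1.055)^2.4 ≈ 0.70110
  G=179: 179/255≈0.7020 > 0.04045 → ((0.7020+0.055)/1.055)^2.4 ≈ 0.45079
  B=169: 169/255≈0.6627 > 0.04045 → ((0.6627+0.055)/1.055)^2.4 ≈ 0.39676
  L2 = 0.2126×0.70110 + 0.7152×0.45079 + 0.0722×0.39676 ≈ 0.50010
Lighter = 0.50010, Darker = 0.21543
Ratio = (L_lighter + 0.05) / (L_darker + 0.05)
Ratio = (0.50010 + 0.05) / (0.21543 + 0.05) = 0.55010 / 0.26543 ≈ 2.0725
Ratio ≈ 2.07:1


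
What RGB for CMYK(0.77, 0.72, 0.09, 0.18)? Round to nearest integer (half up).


R = 255 × (1-C) × (1-K) = 255 × 0.23 × 0.82 = 48.093 → 48
G = 255 × (1-M) × (1-K) = 255 × 0.28 × 0.82 = 58.548 → 59
B = 255 × (1-Y) × (1-K) = 255 × 0.91 × 0.82 = 190.281 → 190
= RGB(48, 59, 190)


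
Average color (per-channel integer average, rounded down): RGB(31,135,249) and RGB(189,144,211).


Midpoint: each channel = ⌊(C₁+C₂)/2⌋
R: ⌊(31+189)/2⌋ = 110
G: ⌊(135+144)/2⌋ = 139
B: ⌊(249+211)/2⌋ = 230
= RGB(110, 139, 230)


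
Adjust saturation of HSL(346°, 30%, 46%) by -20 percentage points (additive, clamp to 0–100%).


Original S = 30%
Adjustment = -20 percentage points
New S = 30 + (-20) = 10
Clamp to [0, 100] → 10
= HSL(346°, 10%, 46%)


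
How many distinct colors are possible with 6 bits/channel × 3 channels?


Total bits = 6 bits/channel × 3 channels = 18 bits
Distinct colors = 2^18
= 262,144 colors


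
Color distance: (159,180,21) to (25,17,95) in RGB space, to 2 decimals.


d = √[(R₁-R₂)² + (G₁-G₂)² + (B₁-B₂)²]
d = √[(159-25)² + (180-17)² + (21-95)²]
d = √[17956 + 26569 + 5476]
d = √50001
d ≈ 223.61


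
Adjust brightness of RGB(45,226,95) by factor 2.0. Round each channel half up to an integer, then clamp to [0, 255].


Multiply each channel by 2.0, round half up, clamp to [0, 255]
R: 45×2.0 = 90
G: 226×2.0 = 452 → clamp → 255
B: 95×2.0 = 190
= RGB(90, 255, 190)


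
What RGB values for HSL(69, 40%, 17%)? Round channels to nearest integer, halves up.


H=69°, S=0.40, L=0.17
C = (1-|2L-1|)×S = (1-|-0.66|)×0.40 = 0.136
H' = H/60 = 69/60 ≈ 1.1500; X = C×(1-|H' mod 2 - 1|) = 0.1156
m = L - C/2 = 0.17 - 0.068 = 0.102
Sector ⌊H'⌋ = 1 → (R',G',B') = (0.1156, 0.136, 0.0)
RGB = ((R'+m)×255, (G'+m)×255, (B'+m)×255) = (55.488, 60.69, 26.01)
Round half up → RGB(55, 61, 26)


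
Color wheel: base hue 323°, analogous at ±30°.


Base hue: 323°
Left analog: (323 - 30) mod 360 = 293°
Right analog: (323 + 30) mod 360 = 353°
Analogous hues = 293° and 353°


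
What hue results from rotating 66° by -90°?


New hue = (H + rotation) mod 360
New hue = (66 -90) mod 360
= -24 mod 360
= 336°


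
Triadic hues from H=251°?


Triadic: equally spaced at 120° intervals
H1 = 251°
H2 = (251 + 120) mod 360 = 11°
H3 = (251 + 240) mod 360 = 131°
Triadic = 251°, 11°, 131°


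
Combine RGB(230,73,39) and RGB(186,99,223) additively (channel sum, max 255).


Additive: each channel = min(255, C₁+C₂)
R: 230+186 = 416 → 255
G: 73+99 = 172 → 172
B: 39+223 = 262 → 255
= RGB(255, 172, 255)


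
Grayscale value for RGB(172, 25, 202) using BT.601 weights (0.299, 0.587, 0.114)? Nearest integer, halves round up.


Gray = 0.299×R + 0.587×G + 0.114×B
Gray = 0.299×172 + 0.587×25 + 0.114×202
Gray = 51.428 + 14.675 + 23.028
Gray = 89.131 → round half up → 89
Gray = 89


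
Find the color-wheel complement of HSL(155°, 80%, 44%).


Complement = opposite side of color wheel = hue + 180°
H' = (155 + 180) mod 360 = 335°
S and L unchanged.
= HSL(335°, 80%, 44%)


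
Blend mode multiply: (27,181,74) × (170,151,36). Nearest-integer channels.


Multiply: C = A×B/255, rounded to nearest integer
R: 27×170/255 = 4590/255 ≈ 18.000 → 18
G: 181×151/255 = 27331/255 ≈ 107.180 → 107
B: 74×36/255 = 2664/255 ≈ 10.447 → 10
= RGB(18, 107, 10)


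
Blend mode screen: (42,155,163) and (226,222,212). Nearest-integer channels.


Screen: C = 255 - (255-A)×(255-B)/255, rounded to nearest integer
R: 255 - (255-42)×(255-226)/255 = 255 - 6177/255 ≈ 255 - 24.224 = 230.776 → 231
G: 255 - (255-155)×(255-222)/255 = 255 - 3300/255 ≈ 255 - 12.941 = 242.059 → 242
B: 255 - (255-163)×(255-212)/255 = 255 - 3956/255 ≈ 255 - 15.514 = 239.486 → 239
= RGB(231, 242, 239)


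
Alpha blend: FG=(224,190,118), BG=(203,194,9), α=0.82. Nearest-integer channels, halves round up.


C = α×F + (1-α)×B, with 1-α = 0.18
R: 0.82×224 + 0.18×203 = 183.68 + 36.54 = 220.22 → 220
G: 0.82×190 + 0.18×194 = 155.80 + 34.92 = 190.72 → 191
B: 0.82×118 + 0.18×9 = 96.76 + 1.62 = 98.38 → 98
= RGB(220, 191, 98)


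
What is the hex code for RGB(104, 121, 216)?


R = 104 → 68 (hex)
G = 121 → 79 (hex)
B = 216 → D8 (hex)
Hex = #6879D8


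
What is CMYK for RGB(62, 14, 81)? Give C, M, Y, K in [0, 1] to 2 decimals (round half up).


R'=62/255≈0.2431, G'=14/255≈0.0549, B'=81/255≈0.3176
K = 1 - max(R',G',B') = 1 - 81/255 = 174/255 = 0.68235… → 0.68
(1-R'-K)/(1-K) simplifies to (max-R)/max with max = 81:
C = (81-62)/81 = 19/81 = 0.23456… → 0.23
M = (81-14)/81 = 67/81 = 0.82716… → 0.83
Y = (81-81)/81 = 0/81 = 0 → 0.00
= CMYK(0.23, 0.83, 0.00, 0.68)


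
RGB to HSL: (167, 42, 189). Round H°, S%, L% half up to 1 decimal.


Normalize: R'=167/255≈0.6549, G'=42/255≈0.1647, B'=189/255≈0.7412
Max=189/255, Min=42/255, Δ=Max-Min=147/255
L = (Max+Min)/2 = (189+42)/510 = 231/510 = 0.45294… → L = 45.3%
L ≤ 0.5 → S = Δ/(Max+Min) = 147/(189+42) = 147/231 = 0.63636… → S = 63.6%
(the 1/255 factors cancel in S and H, so raw channel differences can be used)
Max is B' → H = 60 × ((R-G)/Δ + 4) = 60 × ((167-42)/147 + 4)
  125/147 + 4 = 0.8503… + 4 = 4.8503…
  H = 60 × 4.8503… = 291.020…° → H = 291.0°
= HSL(291.0°, 63.6%, 45.3%)


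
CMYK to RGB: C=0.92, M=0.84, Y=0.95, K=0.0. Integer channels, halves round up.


R = 255 × (1-C) × (1-K) = 255 × 0.08 × 1.00 = 20.4 → 20
G = 255 × (1-M) × (1-K) = 255 × 0.16 × 1.00 = 40.8 → 41
B = 255 × (1-Y) × (1-K) = 255 × 0.05 × 1.00 = 12.75 → 13
= RGB(20, 41, 13)


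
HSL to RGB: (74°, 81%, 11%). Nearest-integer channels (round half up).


H=74°, S=0.81, L=0.11
C = (1-|2L-1|)×S = (1-|-0.78|)×0.81 = 0.1782
H' = H/60 = 74/60 ≈ 1.2333; X = C×(1-|H' mod 2 - 1|) = 0.13662
m = L - C/2 = 0.11 - 0.0891 = 0.0209
Sector ⌊H'⌋ = 1 → (R',G',B') = (0.13662, 0.1782, 0.0)
RGB = ((R'+m)×255, (G'+m)×255, (B'+m)×255) = (40.1676, 50.7705, 5.3295)
Round half up → RGB(40, 51, 5)


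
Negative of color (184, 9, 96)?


Invert: (255-R, 255-G, 255-B)
R: 255-184 = 71
G: 255-9 = 246
B: 255-96 = 159
= RGB(71, 246, 159)


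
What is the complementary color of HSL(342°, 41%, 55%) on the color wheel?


Complement = opposite side of color wheel = hue + 180°
H' = (342 + 180) mod 360 = 162°
S and L unchanged.
= HSL(162°, 41%, 55%)
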